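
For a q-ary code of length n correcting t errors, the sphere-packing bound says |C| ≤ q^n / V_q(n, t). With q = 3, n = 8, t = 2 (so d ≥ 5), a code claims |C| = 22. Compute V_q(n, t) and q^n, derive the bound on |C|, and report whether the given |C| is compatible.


V_q(n, t) = 129, q^n = 6561, Hamming bound = 50, |C| = 22 ≤ bound (satisfied).

Step 1: Compute V_q(n, t) = Σ_{j=0}^2 C(n, j) (q−1)^j.
  j = 0: C(8,0)·(2)^0 = 1·1 = 1.
  j = 1: C(8,1)·(2)^1 = 8·2 = 16.
  j = 2: C(8,2)·(2)^2 = 28·4 = 112.
  V_q(n, t) = 1 + 16 + 112 = 129.
Step 2: q^n = 3^8 = 6561.
Step 3: Hamming bound ⌊q^n / V_q(n,t)⌋ = ⌊6561/129⌋ = 50.
Step 4: Compare |C| = 22 to 50: satisfied.
The claimed |C| lies below the Hamming bound.


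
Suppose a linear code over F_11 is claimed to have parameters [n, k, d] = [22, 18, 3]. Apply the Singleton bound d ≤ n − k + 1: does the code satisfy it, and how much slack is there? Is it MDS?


Singleton RHS = n − k + 1 = 5, slack = 2, bound satisfied, not MDS.

Singleton bound: d ≤ n − k + 1.
Here n = 22, k = 18, so n − k + 1 = 5.
Given d = 3, check d ≤ 5: YES.
Slack = (n − k + 1) − d = 2.
The code is NOT MDS (slack = 2 > 0).
Description: the claimed parameters are [22, 18, 3]_11; such a code would be non-MDS.


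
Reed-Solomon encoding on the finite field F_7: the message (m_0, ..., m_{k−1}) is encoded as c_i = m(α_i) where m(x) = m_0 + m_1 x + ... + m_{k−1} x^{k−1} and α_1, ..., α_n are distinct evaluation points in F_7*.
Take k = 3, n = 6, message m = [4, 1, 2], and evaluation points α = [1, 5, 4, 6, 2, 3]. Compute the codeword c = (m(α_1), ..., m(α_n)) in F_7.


c = [0, 3, 5, 5, 0, 4]

Message polynomial: m(x) = 4 + 1·x + 2·x^2 (mod 7).
For each evaluation point α_i, compute m(α_i) mod 7:
  α_1 = 1: Horner steps 2 → 3 → 0, so m(1) = 0.
  α_2 = 5: Horner steps 2 → 4 → 3, so m(5) = 3.
  α_3 = 4: Horner steps 2 → 2 → 5, so m(4) = 5.
  α_4 = 6: Horner steps 2 → 6 → 5, so m(6) = 5.
  α_5 = 2: Horner steps 2 → 5 → 0, so m(2) = 0.
  α_6 = 3: Horner steps 2 → 0 → 4, so m(3) = 4.
Codeword c = [0, 3, 5, 5, 0, 4] ∈ F_7^6.


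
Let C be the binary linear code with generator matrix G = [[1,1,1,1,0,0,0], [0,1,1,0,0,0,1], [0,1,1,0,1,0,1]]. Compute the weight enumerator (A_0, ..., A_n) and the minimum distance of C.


Weight distribution: A_0 = 1, A_1 = 1, A_3 = 2, A_4 = 3, A_5 = 1. Minimum distance d = 1.

Enumerate all 2^3 = 8 messages m ∈ F_2^3.
For each, compute codeword c = mG in F_2^7, then tally its weight.
  m = 000 → c = 0000000, weight = 0.
  m = 100 → c = 1111000, weight = 4.
  m = 010 → c = 0110001, weight = 3.
  m = 110 → c = 1001001, weight = 3.
  m = 001 → c = 0110101, weight = 4.
  m = 101 → c = 1001101, weight = 4.
  m = 011 → c = 0000100, weight = 1.
  m = 111 → c = 1111100, weight = 5.
Tally weights:
  weight 0: 1 codewords.
  weight 1: 1 codewords.
  weight 3: 2 codewords.
  weight 4: 3 codewords.
  weight 5: 1 codewords.
Minimum distance d = smallest w > 0 with A_w > 0 = 1.
Sanity: Σ A_w = 8 = 2^3 = 8 ✓.


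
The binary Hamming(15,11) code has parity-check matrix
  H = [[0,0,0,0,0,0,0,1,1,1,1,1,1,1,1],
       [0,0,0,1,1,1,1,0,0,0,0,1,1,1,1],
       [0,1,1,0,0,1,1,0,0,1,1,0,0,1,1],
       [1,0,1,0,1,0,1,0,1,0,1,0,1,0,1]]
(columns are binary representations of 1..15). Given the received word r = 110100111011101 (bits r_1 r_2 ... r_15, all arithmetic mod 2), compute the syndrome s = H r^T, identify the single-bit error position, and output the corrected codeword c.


s = (0, 1, 0, 0)^T, error position = 4, corrected codeword c = 110000111011101

Compute s = H r^T mod 2 one row at a time:
  s_1 = 1 + 1 + 0 + 1 + 1 + 1 + 0 + 1 = 6 ≡ 0 (mod 2).
  s_2 = 1 + 0 + 0 + 1 + 1 + 1 + 0 + 1 = 5 ≡ 1 (mod 2).
  s_3 = 1 + 0 + 0 + 1 + 0 + 1 + 0 + 1 = 4 ≡ 0 (mod 2).
  s_4 = 1 + 0 + 0 + 1 + 1 + 1 + 1 + 1 = 6 ≡ 0 (mod 2).
s = (0, 1, 0, 0)^T — this equals column 4 of H (binary 0100), so error is at position 4.
Correct: flip bit 4 of r = 110100111011101 to get c = 110000111011101.


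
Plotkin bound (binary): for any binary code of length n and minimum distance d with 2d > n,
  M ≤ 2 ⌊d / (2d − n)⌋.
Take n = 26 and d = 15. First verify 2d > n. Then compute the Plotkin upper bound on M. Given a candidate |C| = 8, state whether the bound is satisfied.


Plotkin bound M ≤ 6; given |C| = 8 > bound (violated).

Check applicability: 2d = 30, n = 26.
2d − n = 4 > 0, so Plotkin applies.
Compute d/(2d−n) = 15/4 ≈ 3.7500.
⌊d/(2d−n)⌋ = 3.
Plotkin bound: M ≤ 2·3 = 6.
Given |C| = 8, check: VIOLATED.
This |C| is above the Plotkin bound, so no binary code with n = 26, d = 15 and 8 codewords exists.


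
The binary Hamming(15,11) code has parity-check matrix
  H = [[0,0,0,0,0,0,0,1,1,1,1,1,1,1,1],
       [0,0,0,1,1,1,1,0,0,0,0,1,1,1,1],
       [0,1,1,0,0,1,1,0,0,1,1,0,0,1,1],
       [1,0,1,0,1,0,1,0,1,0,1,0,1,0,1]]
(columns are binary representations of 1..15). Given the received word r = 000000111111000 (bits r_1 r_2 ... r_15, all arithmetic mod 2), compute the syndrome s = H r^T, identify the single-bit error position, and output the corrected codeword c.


s = (1, 0, 1, 1)^T, error position = 11, corrected codeword c = 000000111101000

Compute s = H r^T mod 2 one row at a time:
  s_1 = 1 + 1 + 1 + 1 + 1 + 0 + 0 + 0 = 5 ≡ 1 (mod 2).
  s_2 = 0 + 0 + 0 + 1 + 1 + 0 + 0 + 0 = 2 ≡ 0 (mod 2).
  s_3 = 0 + 0 + 0 + 1 + 1 + 1 + 0 + 0 = 3 ≡ 1 (mod 2).
  s_4 = 0 + 0 + 0 + 1 + 1 + 1 + 0 + 0 = 3 ≡ 1 (mod 2).
s = (1, 0, 1, 1)^T — this equals column 11 of H (binary 1011), so error is at position 11.
Correct: flip bit 11 of r = 000000111111000 to get c = 000000111101000.


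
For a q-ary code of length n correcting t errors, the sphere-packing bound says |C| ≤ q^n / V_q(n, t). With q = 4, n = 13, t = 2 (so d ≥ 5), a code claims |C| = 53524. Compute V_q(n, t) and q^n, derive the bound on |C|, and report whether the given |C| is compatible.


V_q(n, t) = 742, q^n = 67108864, Hamming bound = 90443, |C| = 53524 ≤ bound (satisfied).

Step 1: Compute V_q(n, t) = Σ_{j=0}^2 C(n, j) (q−1)^j.
  j = 0: C(13,0)·(3)^0 = 1·1 = 1.
  j = 1: C(13,1)·(3)^1 = 13·3 = 39.
  j = 2: C(13,2)·(3)^2 = 78·9 = 702.
  V_q(n, t) = 1 + 39 + 702 = 742.
Step 2: q^n = 4^13 = 67108864.
Step 3: Hamming bound ⌊q^n / V_q(n,t)⌋ = ⌊67108864/742⌋ = 90443.
Step 4: Compare |C| = 53524 to 90443: satisfied.
The claimed |C| lies below the Hamming bound.


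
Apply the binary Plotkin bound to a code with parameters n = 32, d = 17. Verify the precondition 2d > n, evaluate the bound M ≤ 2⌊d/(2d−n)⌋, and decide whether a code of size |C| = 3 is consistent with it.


Plotkin bound M ≤ 16; given |C| = 3 ≤ bound (satisfied).

Check applicability: 2d = 34, n = 32.
2d − n = 2 > 0, so Plotkin applies.
Compute d/(2d−n) = 17/2 ≈ 8.5000.
⌊d/(2d−n)⌋ = 8.
Plotkin bound: M ≤ 2·8 = 16.
Given |C| = 3, check: satisfied.
This |C| is below the Plotkin bound.


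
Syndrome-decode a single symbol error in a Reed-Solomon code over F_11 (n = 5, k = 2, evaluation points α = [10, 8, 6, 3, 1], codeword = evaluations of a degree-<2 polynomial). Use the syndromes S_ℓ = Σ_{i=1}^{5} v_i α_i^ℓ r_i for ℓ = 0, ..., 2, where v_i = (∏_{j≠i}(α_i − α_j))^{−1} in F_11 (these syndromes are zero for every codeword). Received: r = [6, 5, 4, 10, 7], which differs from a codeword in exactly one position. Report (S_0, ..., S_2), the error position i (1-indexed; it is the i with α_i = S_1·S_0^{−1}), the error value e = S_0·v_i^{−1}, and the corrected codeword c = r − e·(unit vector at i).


S = (9, 5, 4), error at position 4, error magnitude e = 2, c = [6, 5, 4, 8, 7].

Step 1: column multipliers v_i = (∏_{j≠i}(α_i − α_j))^{−1} mod 11.
  i = 1 (α = 10): (10−8)(10−6)(10−3)(10−1) = 2·4·7·9 = 504 ≡ 9, so v_1 = 9^{−1} = 5 (mod 11).
  i = 2 (α = 8): (8−10)(8−6)(8−3)(8−1) = (−2)·2·5·7 = −140 ≡ 3, so v_2 = 3^{−1} = 4 (mod 11).
  i = 3 (α = 6): (6−10)(6−8)(6−3)(6−1) = (−4)·(−2)·3·5 = 120 ≡ 10, so v_3 = 10^{−1} = 10 (mod 11).
  i = 4 (α = 3): (3−10)(3−8)(3−6)(3−1) = (−7)·(−5)·(−3)·2 = −210 ≡ 10, so v_4 = 10^{−1} = 10 (mod 11).
  i = 5 (α = 1): (1−10)(1−8)(1−6)(1−3) = (−9)·(−7)·(−5)·(−2) = 630 ≡ 3, so v_5 = 3^{−1} = 4 (mod 11).
  v = [5, 4, 10, 10, 4].
Step 2: syndromes of r = [6, 5, 4, 10, 7] (all sums mod 11).
  S_0 = Σ v_i r_i = 5·6 + 4·5 + 10·4 + 10·10 + 4·7 = 218 ≡ 9.
  S_1 = Σ v_i α_i r_i = 5·10·6 + 4·8·5 + 10·6·4 + 10·3·10 + 4·1·7 = 1028 ≡ 5.
  α_i^2 mod 11 = [1, 9, 3, 9, 1].
  S_2 = Σ v_i α_i^2 r_i = 5·1·6 + 4·9·5 + 10·3·4 + 10·9·10 + 4·1·7 = 1258 ≡ 4.
  S = (9, 5, 4) ≠ 0, so r is not a codeword (an error is present).
Step 3: locate the error. For a single error e at position i, S_ℓ = v_i·e·α_i^ℓ, so α_err = S_1/S_0.
  S_0^{−1} = 9^{−1} = 5 (mod 11), so α_err = 5·5 = 25 ≡ 3 = α_4. Error position i = 4.
  Consistency check: S_2/S_1 = 4·9 = 36 ≡ 3 = α_err ✓ (single-error assumption holds).
Step 4: error magnitude e = S_0/v_4 = S_0·∏_{j≠4}(α_4 − α_j) = 9·10 = 90 ≡ 2 (mod 11).
Step 5: correct position 4: c_4 = r_4 − e = 10 − 2 ≡ 8 (mod 11). Hence c = [6, 5, 4, 8, 7].
  Check: interpolating c through the α_i gives m(x) = 1 + 6·x (degree < 2) with m(α_i) = c_i for every i, so c is indeed a codeword.


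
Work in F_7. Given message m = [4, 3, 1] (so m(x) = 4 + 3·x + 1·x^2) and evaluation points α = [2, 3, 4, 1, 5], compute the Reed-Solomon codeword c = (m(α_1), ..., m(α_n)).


c = [0, 1, 4, 1, 2]

Message polynomial: m(x) = 4 + 3·x + 1·x^2 (mod 7).
For each evaluation point α_i, compute m(α_i) mod 7:
  α_1 = 2: Horner steps 1 → 5 → 0, so m(2) = 0.
  α_2 = 3: Horner steps 1 → 6 → 1, so m(3) = 1.
  α_3 = 4: Horner steps 1 → 0 → 4, so m(4) = 4.
  α_4 = 1: Horner steps 1 → 4 → 1, so m(1) = 1.
  α_5 = 5: Horner steps 1 → 1 → 2, so m(5) = 2.
Codeword c = [0, 1, 4, 1, 2] ∈ F_7^5.


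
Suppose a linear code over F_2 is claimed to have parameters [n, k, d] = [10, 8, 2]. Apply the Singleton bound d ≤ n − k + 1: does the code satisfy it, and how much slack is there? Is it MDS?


Singleton RHS = n − k + 1 = 3, slack = 1, bound satisfied, not MDS.

Singleton bound: d ≤ n − k + 1.
Here n = 10, k = 8, so n − k + 1 = 3.
Given d = 2, check d ≤ 3: YES.
Slack = (n − k + 1) − d = 1.
The code is NOT MDS (slack = 1 > 0).
Description: the claimed parameters are [10, 8, 2]_2; such a code would be non-MDS.


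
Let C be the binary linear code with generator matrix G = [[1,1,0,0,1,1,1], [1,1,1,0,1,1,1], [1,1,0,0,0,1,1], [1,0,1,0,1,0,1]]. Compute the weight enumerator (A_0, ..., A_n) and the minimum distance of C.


Weight distribution: A_0 = 1, A_1 = 2, A_2 = 3, A_3 = 4, A_4 = 3, A_5 = 2, A_6 = 1. Minimum distance d = 1.

Enumerate all 2^4 = 16 messages m ∈ F_2^4.
For each, compute codeword c = mG in F_2^7, then tally its weight.
  m = 0000 → c = 0000000, weight = 0.
  m = 1000 → c = 1100111, weight = 5.
  m = 0100 → c = 1110111, weight = 6.
  m = 1100 → c = 0010000, weight = 1.
  m = 0010 → c = 1100011, weight = 4.
  m = 1010 → c = 0000100, weight = 1.
  m = 0110 → c = 0010100, weight = 2.
  m = 1110 → c = 1110011, weight = 5.
  m = 0001 → c = 1010101, weight = 4.
  m = 1001 → c = 0110010, weight = 3.
  m = 0101 → c = 0100010, weight = 2.
  m = 1101 → c = 1000101, weight = 3.
  m = 0011 → c = 0110110, weight = 4.
  m = 1011 → c = 1010001, weight = 3.
  m = 0111 → c = 1000001, weight = 2.
  m = 1111 → c = 0100110, weight = 3.
Tally weights:
  weight 0: 1 codewords.
  weight 1: 2 codewords.
  weight 2: 3 codewords.
  weight 3: 4 codewords.
  weight 4: 3 codewords.
  weight 5: 2 codewords.
  weight 6: 1 codewords.
Minimum distance d = smallest w > 0 with A_w > 0 = 1.
Sanity: Σ A_w = 16 = 2^4 = 16 ✓.


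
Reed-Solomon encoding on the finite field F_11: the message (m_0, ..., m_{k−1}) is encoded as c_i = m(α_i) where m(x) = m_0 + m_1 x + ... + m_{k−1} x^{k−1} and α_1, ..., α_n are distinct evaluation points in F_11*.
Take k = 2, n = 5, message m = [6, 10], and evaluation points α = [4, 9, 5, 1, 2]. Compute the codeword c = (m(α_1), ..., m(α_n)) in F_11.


c = [2, 8, 1, 5, 4]

Message polynomial: m(x) = 6 + 10·x (mod 11).
For each evaluation point α_i, compute m(α_i) mod 11:
  α_1 = 4: Horner steps 10 → 2, so m(4) = 2.
  α_2 = 9: Horner steps 10 → 8, so m(9) = 8.
  α_3 = 5: Horner steps 10 → 1, so m(5) = 1.
  α_4 = 1: Horner steps 10 → 5, so m(1) = 5.
  α_5 = 2: Horner steps 10 → 4, so m(2) = 4.
Codeword c = [2, 8, 1, 5, 4] ∈ F_11^5.


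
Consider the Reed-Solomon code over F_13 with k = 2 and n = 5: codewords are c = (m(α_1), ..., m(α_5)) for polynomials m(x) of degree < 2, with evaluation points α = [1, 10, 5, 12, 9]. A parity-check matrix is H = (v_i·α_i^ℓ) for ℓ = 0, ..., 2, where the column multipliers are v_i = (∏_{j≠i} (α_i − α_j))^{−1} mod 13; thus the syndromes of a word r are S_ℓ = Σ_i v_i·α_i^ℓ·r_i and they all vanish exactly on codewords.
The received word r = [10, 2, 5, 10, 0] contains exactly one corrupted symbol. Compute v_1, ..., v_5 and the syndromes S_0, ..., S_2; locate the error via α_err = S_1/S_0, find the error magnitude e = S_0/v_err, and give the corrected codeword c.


S = (8, 5, 8), error at position 4, error magnitude e = 4, c = [10, 2, 5, 6, 0].

Step 1: column multipliers v_i = (∏_{j≠i}(α_i − α_j))^{−1} mod 13.
  i = 1 (α = 1): (1−10)(1−5)(1−12)(1−9) = (−9)·(−4)·(−11)·(−8) = 3168 ≡ 9, so v_1 = 9^{−1} = 3 (mod 13).
  i = 2 (α = 10): (10−1)(10−5)(10−12)(10−9) = 9·5·(−2)·1 = −90 ≡ 1, so v_2 = 1^{−1} = 1 (mod 13).
  i = 3 (α = 5): (5−1)(5−10)(5−12)(5−9) = 4·(−5)·(−7)·(−4) = −560 ≡ 12, so v_3 = 12^{−1} = 12 (mod 13).
  i = 4 (α = 12): (12−1)(12−10)(12−5)(12−9) = 11·2·7·3 = 462 ≡ 7, so v_4 = 7^{−1} = 2 (mod 13).
  i = 5 (α = 9): (9−1)(9−10)(9−5)(9−12) = 8·(−1)·4·(−3) = 96 ≡ 5, so v_5 = 5^{−1} = 8 (mod 13).
  v = [3, 1, 12, 2, 8].
Step 2: syndromes of r = [10, 2, 5, 10, 0] (all sums mod 13).
  S_0 = Σ v_i r_i = 3·10 + 1·2 + 12·5 + 2·10 + 8·0 = 112 ≡ 8.
  S_1 = Σ v_i α_i r_i = 3·1·10 + 1·10·2 + 12·5·5 + 2·12·10 + 8·9·0 = 590 ≡ 5.
  α_i^2 mod 13 = [1, 9, 12, 1, 3].
  S_2 = Σ v_i α_i^2 r_i = 3·1·10 + 1·9·2 + 12·12·5 + 2·1·10 + 8·3·0 = 788 ≡ 8.
  S = (8, 5, 8) ≠ 0, so r is not a codeword (an error is present).
Step 3: locate the error. For a single error e at position i, S_ℓ = v_i·e·α_i^ℓ, so α_err = S_1/S_0.
  S_0^{−1} = 8^{−1} = 5 (mod 13), so α_err = 5·5 = 25 ≡ 12 = α_4. Error position i = 4.
  Consistency check: S_2/S_1 = 8·8 = 64 ≡ 12 = α_err ✓ (single-error assumption holds).
Step 4: error magnitude e = S_0/v_4 = S_0·∏_{j≠4}(α_4 − α_j) = 8·7 = 56 ≡ 4 (mod 13).
Step 5: correct position 4: c_4 = r_4 − e = 10 − 4 ≡ 6 (mod 13). Hence c = [10, 2, 5, 6, 0].
  Check: interpolating c through the α_i gives m(x) = 8 + 2·x (degree < 2) with m(α_i) = c_i for every i, so c is indeed a codeword.


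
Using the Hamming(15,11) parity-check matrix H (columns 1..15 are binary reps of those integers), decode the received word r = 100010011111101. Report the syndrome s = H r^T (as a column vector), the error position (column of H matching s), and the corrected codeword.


s = (1, 0, 1, 0)^T, error position = 10, corrected codeword c = 100010011011101

Compute s = H r^T mod 2 one row at a time:
  s_1 = 1 + 1 + 1 + 1 + 1 + 1 + 0 + 1 = 7 ≡ 1 (mod 2).
  s_2 = 0 + 1 + 0 + 0 + 1 + 1 + 0 + 1 = 4 ≡ 0 (mod 2).
  s_3 = 0 + 0 + 0 + 0 + 1 + 1 + 0 + 1 = 3 ≡ 1 (mod 2).
  s_4 = 1 + 0 + 1 + 0 + 1 + 1 + 1 + 1 = 6 ≡ 0 (mod 2).
s = (1, 0, 1, 0)^T — this equals column 10 of H (binary 1010), so error is at position 10.
Correct: flip bit 10 of r = 100010011111101 to get c = 100010011011101.


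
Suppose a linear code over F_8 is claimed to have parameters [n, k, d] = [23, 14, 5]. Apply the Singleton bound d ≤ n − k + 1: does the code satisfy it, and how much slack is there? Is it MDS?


Singleton RHS = n − k + 1 = 10, slack = 5, bound satisfied, not MDS.

Singleton bound: d ≤ n − k + 1.
Here n = 23, k = 14, so n − k + 1 = 10.
Given d = 5, check d ≤ 10: YES.
Slack = (n − k + 1) − d = 5.
The code is NOT MDS (slack = 5 > 0).
Description: the claimed parameters are [23, 14, 5]_8; such a code would be non-MDS.


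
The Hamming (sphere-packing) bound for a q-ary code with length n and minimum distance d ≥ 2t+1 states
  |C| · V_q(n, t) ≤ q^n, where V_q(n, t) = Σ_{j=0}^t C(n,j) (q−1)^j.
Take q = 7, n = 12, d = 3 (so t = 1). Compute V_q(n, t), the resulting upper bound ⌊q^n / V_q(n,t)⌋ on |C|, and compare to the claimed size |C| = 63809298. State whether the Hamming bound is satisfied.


V_q(n, t) = 73, q^n = 13841287201, Hamming bound = 189606673, |C| = 63809298 ≤ bound (satisfied).

Step 1: Compute V_q(n, t) = Σ_{j=0}^1 C(n, j) (q−1)^j.
  j = 0: C(12,0)·(6)^0 = 1·1 = 1.
  j = 1: C(12,1)·(6)^1 = 12·6 = 72.
  V_q(n, t) = 1 + 72 = 73.
Step 2: q^n = 7^12 = 13841287201.
Step 3: Hamming bound ⌊q^n / V_q(n,t)⌋ = ⌊13841287201/73⌋ = 189606673.
Step 4: Compare |C| = 63809298 to 189606673: satisfied.
The claimed |C| lies below the Hamming bound.


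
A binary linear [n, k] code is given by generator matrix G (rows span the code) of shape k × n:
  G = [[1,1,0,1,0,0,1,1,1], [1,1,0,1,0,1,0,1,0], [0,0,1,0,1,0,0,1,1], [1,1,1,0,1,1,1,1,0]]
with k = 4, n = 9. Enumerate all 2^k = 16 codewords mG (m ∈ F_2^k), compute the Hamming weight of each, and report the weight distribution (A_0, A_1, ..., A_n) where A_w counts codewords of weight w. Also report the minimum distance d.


Weight distribution: A_0 = 1, A_2 = 1, A_3 = 2, A_4 = 3, A_5 = 4, A_6 = 3, A_7 = 2. Minimum distance d = 2.

Enumerate all 2^4 = 16 messages m ∈ F_2^4.
For each, compute codeword c = mG in F_2^9, then tally its weight.
  m = 0000 → c = 000000000, weight = 0.
  m = 1000 → c = 110100111, weight = 6.
  m = 0100 → c = 110101010, weight = 5.
  m = 1100 → c = 000001101, weight = 3.
  m = 0010 → c = 001010011, weight = 4.
  m = 1010 → c = 111110100, weight = 6.
  m = 0110 → c = 111111001, weight = 7.
  m = 1110 → c = 001011110, weight = 5.
  m = 0001 → c = 111011110, weight = 7.
  m = 1001 → c = 001111001, weight = 5.
  m = 0101 → c = 001110100, weight = 4.
  m = 1101 → c = 111010011, weight = 6.
  m = 0011 → c = 110001101, weight = 5.
  m = 1011 → c = 000101010, weight = 3.
  m = 0111 → c = 000100111, weight = 4.
  m = 1111 → c = 110000000, weight = 2.
Tally weights:
  weight 0: 1 codewords.
  weight 2: 1 codewords.
  weight 3: 2 codewords.
  weight 4: 3 codewords.
  weight 5: 4 codewords.
  weight 6: 3 codewords.
  weight 7: 2 codewords.
Minimum distance d = smallest w > 0 with A_w > 0 = 2.
Sanity: Σ A_w = 16 = 2^4 = 16 ✓.


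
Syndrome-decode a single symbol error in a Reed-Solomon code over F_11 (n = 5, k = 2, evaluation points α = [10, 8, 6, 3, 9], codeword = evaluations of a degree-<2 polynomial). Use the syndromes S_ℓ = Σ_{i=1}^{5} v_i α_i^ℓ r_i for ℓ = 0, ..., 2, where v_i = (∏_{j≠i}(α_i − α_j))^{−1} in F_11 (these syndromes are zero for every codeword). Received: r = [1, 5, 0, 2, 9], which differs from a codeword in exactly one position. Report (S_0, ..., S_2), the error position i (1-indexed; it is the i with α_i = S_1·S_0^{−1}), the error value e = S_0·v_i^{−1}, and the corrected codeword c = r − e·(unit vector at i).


S = (6, 4, 10), error at position 2, error magnitude e = 10, c = [1, 6, 0, 2, 9].

Step 1: column multipliers v_i = (∏_{j≠i}(α_i − α_j))^{−1} mod 11.
  i = 1 (α = 10): (10−8)(10−6)(10−3)(10−9) = 2·4·7·1 = 56 ≡ 1, so v_1 = 1^{−1} = 1 (mod 11).
  i = 2 (α = 8): (8−10)(8−6)(8−3)(8−9) = (−2)·2·5·(−1) = 20 ≡ 9, so v_2 = 9^{−1} = 5 (mod 11).
  i = 3 (α = 6): (6−10)(6−8)(6−3)(6−9) = (−4)·(−2)·3·(−3) = −72 ≡ 5, so v_3 = 5^{−1} = 9 (mod 11).
  i = 4 (α = 3): (3−10)(3−8)(3−6)(3−9) = (−7)·(−5)·(−3)·(−6) = 630 ≡ 3, so v_4 = 3^{−1} = 4 (mod 11).
  i = 5 (α = 9): (9−10)(9−8)(9−6)(9−3) = (−1)·1·3·6 = −18 ≡ 4, so v_5 = 4^{−1} = 3 (mod 11).
  v = [1, 5, 9, 4, 3].
Step 2: syndromes of r = [1, 5, 0, 2, 9] (all sums mod 11).
  S_0 = Σ v_i r_i = 1·1 + 5·5 + 9·0 + 4·2 + 3·9 = 61 ≡ 6.
  S_1 = Σ v_i α_i r_i = 1·10·1 + 5·8·5 + 9·6·0 + 4·3·2 + 3·9·9 = 477 ≡ 4.
  α_i^2 mod 11 = [1, 9, 3, 9, 4].
  S_2 = Σ v_i α_i^2 r_i = 1·1·1 + 5·9·5 + 9·3·0 + 4·9·2 + 3·4·9 = 406 ≡ 10.
  S = (6, 4, 10) ≠ 0, so r is not a codeword (an error is present).
Step 3: locate the error. For a single error e at position i, S_ℓ = v_i·e·α_i^ℓ, so α_err = S_1/S_0.
  S_0^{−1} = 6^{−1} = 2 (mod 11), so α_err = 4·2 = 8 ≡ 8 = α_2. Error position i = 2.
  Consistency check: S_2/S_1 = 10·3 = 30 ≡ 8 = α_err ✓ (single-error assumption holds).
Step 4: error magnitude e = S_0/v_2 = S_0·∏_{j≠2}(α_2 − α_j) = 6·9 = 54 ≡ 10 (mod 11).
Step 5: correct position 2: c_2 = r_2 − e = 5 − 10 ≡ 6 (mod 11). Hence c = [1, 6, 0, 2, 9].
  Check: interpolating c through the α_i gives m(x) = 4 + 3·x (degree < 2) with m(α_i) = c_i for every i, so c is indeed a codeword.


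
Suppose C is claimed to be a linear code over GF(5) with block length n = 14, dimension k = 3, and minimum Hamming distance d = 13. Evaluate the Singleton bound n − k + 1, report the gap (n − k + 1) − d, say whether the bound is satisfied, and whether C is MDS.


Singleton RHS = n − k + 1 = 12, slack = -1, bound violated (no such code; not MDS).

Singleton bound: d ≤ n − k + 1.
Here n = 14, k = 3, so n − k + 1 = 12.
Given d = 13, check d ≤ 12: NO.
Slack = (n − k + 1) − d = -1.
The slack is negative: d = 13 exceeds n − k + 1 = 12 by 1, so the Singleton bound is violated and no linear [14, 3, 13]_5 code can exist. In particular it is not MDS (MDS requires d = n − k + 1 exactly).
Description: the claimed parameters are [14, 3, 13]_5; such a code would be impossible (violates the Singleton bound).


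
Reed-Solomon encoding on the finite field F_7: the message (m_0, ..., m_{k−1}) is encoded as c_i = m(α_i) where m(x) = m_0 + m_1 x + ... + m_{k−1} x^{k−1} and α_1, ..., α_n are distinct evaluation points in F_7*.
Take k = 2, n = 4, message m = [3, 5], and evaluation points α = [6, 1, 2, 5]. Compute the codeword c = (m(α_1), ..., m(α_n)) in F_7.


c = [5, 1, 6, 0]

Message polynomial: m(x) = 3 + 5·x (mod 7).
For each evaluation point α_i, compute m(α_i) mod 7:
  α_1 = 6: Horner steps 5 → 5, so m(6) = 5.
  α_2 = 1: Horner steps 5 → 1, so m(1) = 1.
  α_3 = 2: Horner steps 5 → 6, so m(2) = 6.
  α_4 = 5: Horner steps 5 → 0, so m(5) = 0.
Codeword c = [5, 1, 6, 0] ∈ F_7^4.


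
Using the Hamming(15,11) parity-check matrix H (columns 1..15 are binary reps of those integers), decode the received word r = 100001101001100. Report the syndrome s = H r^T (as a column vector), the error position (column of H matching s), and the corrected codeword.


s = (1, 0, 0, 0)^T, error position = 8, corrected codeword c = 100001111001100

Compute s = H r^T mod 2 one row at a time:
  s_1 = 0 + 1 + 0 + 0 + 1 + 1 + 0 + 0 = 3 ≡ 1 (mod 2).
  s_2 = 0 + 0 + 1 + 1 + 1 + 1 + 0 + 0 = 4 ≡ 0 (mod 2).
  s_3 = 0 + 0 + 1 + 1 + 0 + 0 + 0 + 0 = 2 ≡ 0 (mod 2).
  s_4 = 1 + 0 + 0 + 1 + 1 + 0 + 1 + 0 = 4 ≡ 0 (mod 2).
s = (1, 0, 0, 0)^T — this equals column 8 of H (binary 1000), so error is at position 8.
Correct: flip bit 8 of r = 100001101001100 to get c = 100001111001100.


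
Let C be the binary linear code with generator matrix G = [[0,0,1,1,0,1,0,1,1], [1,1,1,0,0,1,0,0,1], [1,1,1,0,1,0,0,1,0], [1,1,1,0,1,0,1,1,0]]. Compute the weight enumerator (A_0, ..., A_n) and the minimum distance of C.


Weight distribution: A_0 = 1, A_1 = 1, A_3 = 1, A_4 = 3, A_5 = 5, A_6 = 4, A_7 = 1. Minimum distance d = 1.

Enumerate all 2^4 = 16 messages m ∈ F_2^4.
For each, compute codeword c = mG in F_2^9, then tally its weight.
  m = 0000 → c = 000000000, weight = 0.
  m = 1000 → c = 001101011, weight = 5.
  m = 0100 → c = 111001001, weight = 5.
  m = 1100 → c = 110100010, weight = 4.
  m = 0010 → c = 111010010, weight = 5.
  m = 1010 → c = 110111001, weight = 6.
  m = 0110 → c = 000011011, weight = 4.
  m = 1110 → c = 001110000, weight = 3.
  m = 0001 → c = 111010110, weight = 6.
  m = 1001 → c = 110111101, weight = 7.
  m = 0101 → c = 000011111, weight = 5.
  m = 1101 → c = 001110100, weight = 4.
  m = 0011 → c = 000000100, weight = 1.
  m = 1011 → c = 001101111, weight = 6.
  m = 0111 → c = 111001101, weight = 6.
  m = 1111 → c = 110100110, weight = 5.
Tally weights:
  weight 0: 1 codewords.
  weight 1: 1 codewords.
  weight 3: 1 codewords.
  weight 4: 3 codewords.
  weight 5: 5 codewords.
  weight 6: 4 codewords.
  weight 7: 1 codewords.
Minimum distance d = smallest w > 0 with A_w > 0 = 1.
Sanity: Σ A_w = 16 = 2^4 = 16 ✓.


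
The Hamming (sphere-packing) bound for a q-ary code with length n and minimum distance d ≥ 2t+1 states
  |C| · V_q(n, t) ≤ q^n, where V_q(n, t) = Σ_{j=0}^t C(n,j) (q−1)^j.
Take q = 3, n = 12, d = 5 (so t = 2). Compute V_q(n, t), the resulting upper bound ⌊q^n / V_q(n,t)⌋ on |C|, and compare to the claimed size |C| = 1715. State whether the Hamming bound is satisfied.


V_q(n, t) = 289, q^n = 531441, Hamming bound = 1838, |C| = 1715 ≤ bound (satisfied).

Step 1: Compute V_q(n, t) = Σ_{j=0}^2 C(n, j) (q−1)^j.
  j = 0: C(12,0)·(2)^0 = 1·1 = 1.
  j = 1: C(12,1)·(2)^1 = 12·2 = 24.
  j = 2: C(12,2)·(2)^2 = 66·4 = 264.
  V_q(n, t) = 1 + 24 + 264 = 289.
Step 2: q^n = 3^12 = 531441.
Step 3: Hamming bound ⌊q^n / V_q(n,t)⌋ = ⌊531441/289⌋ = 1838.
Step 4: Compare |C| = 1715 to 1838: satisfied.
The claimed |C| lies below the Hamming bound.


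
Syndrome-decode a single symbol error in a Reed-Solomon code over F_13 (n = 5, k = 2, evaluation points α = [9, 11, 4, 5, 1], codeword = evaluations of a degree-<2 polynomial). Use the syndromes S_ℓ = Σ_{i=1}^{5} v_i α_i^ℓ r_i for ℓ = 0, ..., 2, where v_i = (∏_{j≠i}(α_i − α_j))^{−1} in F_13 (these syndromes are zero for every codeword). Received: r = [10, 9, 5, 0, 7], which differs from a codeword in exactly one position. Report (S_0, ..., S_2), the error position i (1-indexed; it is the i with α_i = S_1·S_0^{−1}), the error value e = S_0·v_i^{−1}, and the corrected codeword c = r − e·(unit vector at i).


S = (6, 2, 5), error at position 1, error magnitude e = 4, c = [6, 9, 5, 0, 7].

Step 1: column multipliers v_i = (∏_{j≠i}(α_i − α_j))^{−1} mod 13.
  i = 1 (α = 9): (9−11)(9−4)(9−5)(9−1) = (−2)·5·4·8 = −320 ≡ 5, so v_1 = 5^{−1} = 8 (mod 13).
  i = 2 (α = 11): (11−9)(11−4)(11−5)(11−1) = 2·7·6·10 = 840 ≡ 8, so v_2 = 8^{−1} = 5 (mod 13).
  i = 3 (α = 4): (4−9)(4−11)(4−5)(4−1) = (−5)·(−7)·(−1)·3 = −105 ≡ 12, so v_3 = 12^{−1} = 12 (mod 13).
  i = 4 (α = 5): (5−9)(5−11)(5−4)(5−1) = (−4)·(−6)·1·4 = 96 ≡ 5, so v_4 = 5^{−1} = 8 (mod 13).
  i = 5 (α = 1): (1−9)(1−11)(1−4)(1−5) = (−8)·(−10)·(−3)·(−4) = 960 ≡ 11, so v_5 = 11^{−1} = 6 (mod 13).
  v = [8, 5, 12, 8, 6].
Step 2: syndromes of r = [10, 9, 5, 0, 7] (all sums mod 13).
  S_0 = Σ v_i r_i = 8·10 + 5·9 + 12·5 + 8·0 + 6·7 = 227 ≡ 6.
  S_1 = Σ v_i α_i r_i = 8·9·10 + 5·11·9 + 12·4·5 + 8·5·0 + 6·1·7 = 1497 ≡ 2.
  α_i^2 mod 13 = [3, 4, 3, 12, 1].
  S_2 = Σ v_i α_i^2 r_i = 8·3·10 + 5·4·9 + 12·3·5 + 8·12·0 + 6·1·7 = 642 ≡ 5.
  S = (6, 2, 5) ≠ 0, so r is not a codeword (an error is present).
Step 3: locate the error. For a single error e at position i, S_ℓ = v_i·e·α_i^ℓ, so α_err = S_1/S_0.
  S_0^{−1} = 6^{−1} = 11 (mod 13), so α_err = 2·11 = 22 ≡ 9 = α_1. Error position i = 1.
  Consistency check: S_2/S_1 = 5·7 = 35 ≡ 9 = α_err ✓ (single-error assumption holds).
Step 4: error magnitude e = S_0/v_1 = S_0·∏_{j≠1}(α_1 − α_j) = 6·5 = 30 ≡ 4 (mod 13).
Step 5: correct position 1: c_1 = r_1 − e = 10 − 4 ≡ 6 (mod 13). Hence c = [6, 9, 5, 0, 7].
  Check: interpolating c through the α_i gives m(x) = 12 + 8·x (degree < 2) with m(α_i) = c_i for every i, so c is indeed a codeword.


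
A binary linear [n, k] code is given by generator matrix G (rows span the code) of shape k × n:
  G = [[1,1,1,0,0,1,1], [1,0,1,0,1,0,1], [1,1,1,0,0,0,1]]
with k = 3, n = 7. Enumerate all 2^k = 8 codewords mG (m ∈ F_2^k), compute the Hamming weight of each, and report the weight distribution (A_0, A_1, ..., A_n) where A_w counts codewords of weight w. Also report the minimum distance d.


Weight distribution: A_0 = 1, A_1 = 1, A_2 = 1, A_3 = 1, A_4 = 2, A_5 = 2. Minimum distance d = 1.

Enumerate all 2^3 = 8 messages m ∈ F_2^3.
For each, compute codeword c = mG in F_2^7, then tally its weight.
  m = 000 → c = 0000000, weight = 0.
  m = 100 → c = 1110011, weight = 5.
  m = 010 → c = 1010101, weight = 4.
  m = 110 → c = 0100110, weight = 3.
  m = 001 → c = 1110001, weight = 4.
  m = 101 → c = 0000010, weight = 1.
  m = 011 → c = 0100100, weight = 2.
  m = 111 → c = 1010111, weight = 5.
Tally weights:
  weight 0: 1 codewords.
  weight 1: 1 codewords.
  weight 2: 1 codewords.
  weight 3: 1 codewords.
  weight 4: 2 codewords.
  weight 5: 2 codewords.
Minimum distance d = smallest w > 0 with A_w > 0 = 1.
Sanity: Σ A_w = 8 = 2^3 = 8 ✓.


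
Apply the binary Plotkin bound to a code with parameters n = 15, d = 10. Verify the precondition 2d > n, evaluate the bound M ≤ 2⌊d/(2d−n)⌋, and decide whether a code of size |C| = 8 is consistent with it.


Plotkin bound M ≤ 4; given |C| = 8 > bound (violated).

Check applicability: 2d = 20, n = 15.
2d − n = 5 > 0, so Plotkin applies.
Compute d/(2d−n) = 10/5 ≈ 2.0000.
⌊d/(2d−n)⌋ = 2.
Plotkin bound: M ≤ 2·2 = 4.
Given |C| = 8, check: VIOLATED.
This |C| is above the Plotkin bound, so no binary code with n = 15, d = 10 and 8 codewords exists.


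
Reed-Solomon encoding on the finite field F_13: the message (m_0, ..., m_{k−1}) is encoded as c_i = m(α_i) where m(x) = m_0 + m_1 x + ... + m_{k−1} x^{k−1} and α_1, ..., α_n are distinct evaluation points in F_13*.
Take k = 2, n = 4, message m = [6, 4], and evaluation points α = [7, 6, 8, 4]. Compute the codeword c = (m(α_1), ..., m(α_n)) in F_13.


c = [8, 4, 12, 9]

Message polynomial: m(x) = 6 + 4·x (mod 13).
For each evaluation point α_i, compute m(α_i) mod 13:
  α_1 = 7: Horner steps 4 → 8, so m(7) = 8.
  α_2 = 6: Horner steps 4 → 4, so m(6) = 4.
  α_3 = 8: Horner steps 4 → 12, so m(8) = 12.
  α_4 = 4: Horner steps 4 → 9, so m(4) = 9.
Codeword c = [8, 4, 12, 9] ∈ F_13^4.


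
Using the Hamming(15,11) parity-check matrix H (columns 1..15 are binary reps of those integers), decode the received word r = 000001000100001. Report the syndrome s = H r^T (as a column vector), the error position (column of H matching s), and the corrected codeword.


s = (0, 0, 1, 1)^T, error position = 3, corrected codeword c = 001001000100001

Compute s = H r^T mod 2 one row at a time:
  s_1 = 0 + 0 + 1 + 0 + 0 + 0 + 0 + 1 = 2 ≡ 0 (mod 2).
  s_2 = 0 + 0 + 1 + 0 + 0 + 0 + 0 + 1 = 2 ≡ 0 (mod 2).
  s_3 = 0 + 0 + 1 + 0 + 1 + 0 + 0 + 1 = 3 ≡ 1 (mod 2).
  s_4 = 0 + 0 + 0 + 0 + 0 + 0 + 0 + 1 = 1 ≡ 1 (mod 2).
s = (0, 0, 1, 1)^T — this equals column 3 of H (binary 0011), so error is at position 3.
Correct: flip bit 3 of r = 000001000100001 to get c = 001001000100001.


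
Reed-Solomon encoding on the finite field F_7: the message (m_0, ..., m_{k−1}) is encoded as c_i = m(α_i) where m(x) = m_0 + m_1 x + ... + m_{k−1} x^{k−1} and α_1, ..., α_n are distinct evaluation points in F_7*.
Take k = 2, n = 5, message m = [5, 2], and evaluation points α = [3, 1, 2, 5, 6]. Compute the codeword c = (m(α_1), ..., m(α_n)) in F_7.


c = [4, 0, 2, 1, 3]

Message polynomial: m(x) = 5 + 2·x (mod 7).
For each evaluation point α_i, compute m(α_i) mod 7:
  α_1 = 3: Horner steps 2 → 4, so m(3) = 4.
  α_2 = 1: Horner steps 2 → 0, so m(1) = 0.
  α_3 = 2: Horner steps 2 → 2, so m(2) = 2.
  α_4 = 5: Horner steps 2 → 1, so m(5) = 1.
  α_5 = 6: Horner steps 2 → 3, so m(6) = 3.
Codeword c = [4, 0, 2, 1, 3] ∈ F_7^5.


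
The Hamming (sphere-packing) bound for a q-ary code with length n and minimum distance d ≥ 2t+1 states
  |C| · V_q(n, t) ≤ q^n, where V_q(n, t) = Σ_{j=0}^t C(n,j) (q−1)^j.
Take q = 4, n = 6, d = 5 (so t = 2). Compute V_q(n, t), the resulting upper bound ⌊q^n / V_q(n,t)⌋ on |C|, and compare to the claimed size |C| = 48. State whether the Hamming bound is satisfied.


V_q(n, t) = 154, q^n = 4096, Hamming bound = 26, |C| = 48 > bound (violated).

Step 1: Compute V_q(n, t) = Σ_{j=0}^2 C(n, j) (q−1)^j.
  j = 0: C(6,0)·(3)^0 = 1·1 = 1.
  j = 1: C(6,1)·(3)^1 = 6·3 = 18.
  j = 2: C(6,2)·(3)^2 = 15·9 = 135.
  V_q(n, t) = 1 + 18 + 135 = 154.
Step 2: q^n = 4^6 = 4096.
Step 3: Hamming bound ⌊q^n / V_q(n,t)⌋ = ⌊4096/154⌋ = 26.
Step 4: Compare |C| = 48 to 26: violated.
The claimed |C| lies above the Hamming bound, so no 4-ary code of length 6 with d ≥ 5 can have 48 codewords.


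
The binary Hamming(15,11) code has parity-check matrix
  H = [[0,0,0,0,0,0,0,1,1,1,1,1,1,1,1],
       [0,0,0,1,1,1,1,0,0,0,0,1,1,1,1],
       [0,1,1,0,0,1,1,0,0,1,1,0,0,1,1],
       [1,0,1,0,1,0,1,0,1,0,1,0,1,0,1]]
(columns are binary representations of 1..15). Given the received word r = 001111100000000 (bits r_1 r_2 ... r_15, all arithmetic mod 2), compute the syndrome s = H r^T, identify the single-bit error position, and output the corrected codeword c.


s = (0, 0, 1, 1)^T, error position = 3, corrected codeword c = 000111100000000

Compute s = H r^T mod 2 one row at a time:
  s_1 = 0 + 0 + 0 + 0 + 0 + 0 + 0 + 0 = 0 ≡ 0 (mod 2).
  s_2 = 1 + 1 + 1 + 1 + 0 + 0 + 0 + 0 = 4 ≡ 0 (mod 2).
  s_3 = 0 + 1 + 1 + 1 + 0 + 0 + 0 + 0 = 3 ≡ 1 (mod 2).
  s_4 = 0 + 1 + 1 + 1 + 0 + 0 + 0 + 0 = 3 ≡ 1 (mod 2).
s = (0, 0, 1, 1)^T — this equals column 3 of H (binary 0011), so error is at position 3.
Correct: flip bit 3 of r = 001111100000000 to get c = 000111100000000.


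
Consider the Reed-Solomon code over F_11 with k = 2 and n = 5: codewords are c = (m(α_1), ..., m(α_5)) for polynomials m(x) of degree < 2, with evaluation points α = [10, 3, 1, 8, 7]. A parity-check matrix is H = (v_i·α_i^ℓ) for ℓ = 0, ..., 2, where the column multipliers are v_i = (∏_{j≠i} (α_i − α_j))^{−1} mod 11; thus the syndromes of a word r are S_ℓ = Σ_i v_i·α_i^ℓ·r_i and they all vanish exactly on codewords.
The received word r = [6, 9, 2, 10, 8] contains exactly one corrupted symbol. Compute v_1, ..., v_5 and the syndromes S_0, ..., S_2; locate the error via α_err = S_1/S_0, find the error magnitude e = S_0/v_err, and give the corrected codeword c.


S = (3, 10, 4), error at position 5, error magnitude e = 7, c = [6, 9, 2, 10, 1].

Step 1: column multipliers v_i = (∏_{j≠i}(α_i − α_j))^{−1} mod 11.
  i = 1 (α = 10): (10−3)(10−1)(10−8)(10−7) = 7·9·2·3 = 378 ≡ 4, so v_1 = 4^{−1} = 3 (mod 11).
  i = 2 (α = 3): (3−10)(3−1)(3−8)(3−7) = (−7)·2·(−5)·(−4) = −280 ≡ 6, so v_2 = 6^{−1} = 2 (mod 11).
  i = 3 (α = 1): (1−10)(1−3)(1−8)(1−7) = (−9)·(−2)·(−7)·(−6) = 756 ≡ 8, so v_3 = 8^{−1} = 7 (mod 11).
  i = 4 (α = 8): (8−10)(8−3)(8−1)(8−7) = (−2)·5·7·1 = −70 ≡ 7, so v_4 = 7^{−1} = 8 (mod 11).
  i = 5 (α = 7): (7−10)(7−3)(7−1)(7−8) = (−3)·4·6·(−1) = 72 ≡ 6, so v_5 = 6^{−1} = 2 (mod 11).
  v = [3, 2, 7, 8, 2].
Step 2: syndromes of r = [6, 9, 2, 10, 8] (all sums mod 11).
  S_0 = Σ v_i r_i = 3·6 + 2·9 + 7·2 + 8·10 + 2·8 = 146 ≡ 3.
  S_1 = Σ v_i α_i r_i = 3·10·6 + 2·3·9 + 7·1·2 + 8·8·10 + 2·7·8 = 1000 ≡ 10.
  α_i^2 mod 11 = [1, 9, 1, 9, 5].
  S_2 = Σ v_i α_i^2 r_i = 3·1·6 + 2·9·9 + 7·1·2 + 8·9·10 + 2·5·8 = 994 ≡ 4.
  S = (3, 10, 4) ≠ 0, so r is not a codeword (an error is present).
Step 3: locate the error. For a single error e at position i, S_ℓ = v_i·e·α_i^ℓ, so α_err = S_1/S_0.
  S_0^{−1} = 3^{−1} = 4 (mod 11), so α_err = 10·4 = 40 ≡ 7 = α_5. Error position i = 5.
  Consistency check: S_2/S_1 = 4·10 = 40 ≡ 7 = α_err ✓ (single-error assumption holds).
Step 4: error magnitude e = S_0/v_5 = S_0·∏_{j≠5}(α_5 − α_j) = 3·6 = 18 ≡ 7 (mod 11).
Step 5: correct position 5: c_5 = r_5 − e = 8 − 7 ≡ 1 (mod 11). Hence c = [6, 9, 2, 10, 1].
  Check: interpolating c through the α_i gives m(x) = 4 + 9·x (degree < 2) with m(α_i) = c_i for every i, so c is indeed a codeword.


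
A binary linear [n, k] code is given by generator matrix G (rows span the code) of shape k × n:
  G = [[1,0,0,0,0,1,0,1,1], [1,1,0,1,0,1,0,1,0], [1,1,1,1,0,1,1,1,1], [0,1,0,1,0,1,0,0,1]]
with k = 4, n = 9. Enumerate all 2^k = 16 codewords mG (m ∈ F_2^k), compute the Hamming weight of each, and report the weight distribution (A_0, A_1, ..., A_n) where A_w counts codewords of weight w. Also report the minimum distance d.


Weight distribution: A_0 = 1, A_1 = 1, A_3 = 3, A_4 = 6, A_5 = 3, A_7 = 1, A_8 = 1. Minimum distance d = 1.

Enumerate all 2^4 = 16 messages m ∈ F_2^4.
For each, compute codeword c = mG in F_2^9, then tally its weight.
  m = 0000 → c = 000000000, weight = 0.
  m = 1000 → c = 100001011, weight = 4.
  m = 0100 → c = 110101010, weight = 5.
  m = 1100 → c = 010100001, weight = 3.
  m = 0010 → c = 111101111, weight = 8.
  m = 1010 → c = 011100100, weight = 4.
  m = 0110 → c = 001000101, weight = 3.
  m = 1110 → c = 101001110, weight = 5.
  m = 0001 → c = 010101001, weight = 4.
  m = 1001 → c = 110100010, weight = 4.
  m = 0101 → c = 100000011, weight = 3.
  m = 1101 → c = 000001000, weight = 1.
  m = 0011 → c = 101000110, weight = 4.
  m = 1011 → c = 001001101, weight = 4.
  m = 0111 → c = 011101100, weight = 5.
  m = 1111 → c = 111100111, weight = 7.
Tally weights:
  weight 0: 1 codewords.
  weight 1: 1 codewords.
  weight 3: 3 codewords.
  weight 4: 6 codewords.
  weight 5: 3 codewords.
  weight 7: 1 codewords.
  weight 8: 1 codewords.
Minimum distance d = smallest w > 0 with A_w > 0 = 1.
Sanity: Σ A_w = 16 = 2^4 = 16 ✓.


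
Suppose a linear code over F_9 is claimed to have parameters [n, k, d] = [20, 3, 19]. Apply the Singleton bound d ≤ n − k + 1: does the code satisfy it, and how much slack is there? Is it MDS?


Singleton RHS = n − k + 1 = 18, slack = -1, bound violated (no such code; not MDS).

Singleton bound: d ≤ n − k + 1.
Here n = 20, k = 3, so n − k + 1 = 18.
Given d = 19, check d ≤ 18: NO.
Slack = (n − k + 1) − d = -1.
The slack is negative: d = 19 exceeds n − k + 1 = 18 by 1, so the Singleton bound is violated and no linear [20, 3, 19]_9 code can exist. In particular it is not MDS (MDS requires d = n − k + 1 exactly).
Description: the claimed parameters are [20, 3, 19]_9; such a code would be impossible (violates the Singleton bound).


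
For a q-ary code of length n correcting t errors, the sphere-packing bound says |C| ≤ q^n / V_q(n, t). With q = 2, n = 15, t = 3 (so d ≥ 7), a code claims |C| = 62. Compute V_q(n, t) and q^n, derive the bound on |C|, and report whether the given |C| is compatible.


V_q(n, t) = 576, q^n = 32768, Hamming bound = 56, |C| = 62 > bound (violated).

Step 1: Compute V_q(n, t) = Σ_{j=0}^3 C(n, j) (q−1)^j.
  j = 0: C(15,0)·(1)^0 = 1·1 = 1.
  j = 1: C(15,1)·(1)^1 = 15·1 = 15.
  j = 2: C(15,2)·(1)^2 = 105·1 = 105.
  j = 3: C(15,3)·(1)^3 = 455·1 = 455.
  V_q(n, t) = 1 + 15 + 105 + 455 = 576.
Step 2: q^n = 2^15 = 32768.
Step 3: Hamming bound ⌊q^n / V_q(n,t)⌋ = ⌊32768/576⌋ = 56.
Step 4: Compare |C| = 62 to 56: violated.
The claimed |C| lies above the Hamming bound, so no 2-ary code of length 15 with d ≥ 7 can have 62 codewords.


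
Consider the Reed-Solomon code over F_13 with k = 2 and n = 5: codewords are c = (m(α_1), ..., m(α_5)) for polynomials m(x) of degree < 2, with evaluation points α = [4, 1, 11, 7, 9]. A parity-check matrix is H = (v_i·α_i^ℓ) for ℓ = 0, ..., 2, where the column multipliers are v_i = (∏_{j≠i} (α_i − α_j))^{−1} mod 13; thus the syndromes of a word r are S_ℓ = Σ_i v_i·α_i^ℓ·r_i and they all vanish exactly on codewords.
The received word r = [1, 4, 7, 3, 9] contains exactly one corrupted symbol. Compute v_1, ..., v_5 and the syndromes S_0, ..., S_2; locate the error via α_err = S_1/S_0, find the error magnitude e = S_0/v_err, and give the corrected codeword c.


S = (5, 9, 11), error at position 4, error magnitude e = 5, c = [1, 4, 7, 11, 9].

Step 1: column multipliers v_i = (∏_{j≠i}(α_i − α_j))^{−1} mod 13.
  i = 1 (α = 4): (4−1)(4−11)(4−7)(4−9) = 3·(−7)·(−3)·(−5) = −315 ≡ 10, so v_1 = 10^{−1} = 4 (mod 13).
  i = 2 (α = 1): (1−4)(1−11)(1−7)(1−9) = (−3)·(−10)·(−6)·(−8) = 1440 ≡ 10, so v_2 = 10^{−1} = 4 (mod 13).
  i = 3 (α = 11): (11−4)(11−1)(11−7)(11−9) = 7·10·4·2 = 560 ≡ 1, so v_3 = 1^{−1} = 1 (mod 13).
  i = 4 (α = 7): (7−4)(7−1)(7−11)(7−9) = 3·6·(−4)·(−2) = 144 ≡ 1, so v_4 = 1^{−1} = 1 (mod 13).
  i = 5 (α = 9): (9−4)(9−1)(9−11)(9−7) = 5·8·(−2)·2 = −160 ≡ 9, so v_5 = 9^{−1} = 3 (mod 13).
  v = [4, 4, 1, 1, 3].
Step 2: syndromes of r = [1, 4, 7, 3, 9] (all sums mod 13).
  S_0 = Σ v_i r_i = 4·1 + 4·4 + 1·7 + 1·3 + 3·9 = 57 ≡ 5.
  S_1 = Σ v_i α_i r_i = 4·4·1 + 4·1·4 + 1·11·7 + 1·7·3 + 3·9·9 = 373 ≡ 9.
  α_i^2 mod 13 = [3, 1, 4, 10, 3].
  S_2 = Σ v_i α_i^2 r_i = 4·3·1 + 4·1·4 + 1·4·7 + 1·10·3 + 3·3·9 = 167 ≡ 11.
  S = (5, 9, 11) ≠ 0, so r is not a codeword (an error is present).
Step 3: locate the error. For a single error e at position i, S_ℓ = v_i·e·α_i^ℓ, so α_err = S_1/S_0.
  S_0^{−1} = 5^{−1} = 8 (mod 13), so α_err = 9·8 = 72 ≡ 7 = α_4. Error position i = 4.
  Consistency check: S_2/S_1 = 11·3 = 33 ≡ 7 = α_err ✓ (single-error assumption holds).
Step 4: error magnitude e = S_0/v_4 = S_0·∏_{j≠4}(α_4 − α_j) = 5·1 = 5 ≡ 5 (mod 13).
Step 5: correct position 4: c_4 = r_4 − e = 3 − 5 ≡ 11 (mod 13). Hence c = [1, 4, 7, 11, 9].
  Check: interpolating c through the α_i gives m(x) = 5 + 12·x (degree < 2) with m(α_i) = c_i for every i, so c is indeed a codeword.
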